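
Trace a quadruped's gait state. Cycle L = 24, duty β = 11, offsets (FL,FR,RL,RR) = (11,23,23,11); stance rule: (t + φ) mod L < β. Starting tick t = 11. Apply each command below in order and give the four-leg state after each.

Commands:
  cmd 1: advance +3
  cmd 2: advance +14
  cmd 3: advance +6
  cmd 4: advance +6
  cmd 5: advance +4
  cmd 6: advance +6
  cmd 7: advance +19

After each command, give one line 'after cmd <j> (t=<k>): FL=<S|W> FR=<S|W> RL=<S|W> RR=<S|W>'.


after cmd 1 (t=14): FL=S FR=W RL=W RR=S
after cmd 2 (t=28): FL=W FR=S RL=S RR=W
after cmd 3 (t=34): FL=W FR=S RL=S RR=W
after cmd 4 (t=40): FL=S FR=W RL=W RR=S
after cmd 5 (t=44): FL=S FR=W RL=W RR=S
after cmd 6 (t=50): FL=W FR=S RL=S RR=W
after cmd 7 (t=69): FL=S FR=W RL=W RR=S

start t=11: FL=W FR=S RL=S RR=W
cmd 1: advance +3 → t=14, phase=(1,13,13,1) → FL=S FR=W RL=W RR=S
cmd 2: advance +14 → t=28, phase=(15,3,3,15) → FL=W FR=S RL=S RR=W
cmd 3: advance +6 → t=34, phase=(21,9,9,21) → FL=W FR=S RL=S RR=W
cmd 4: advance +6 → t=40, phase=(3,15,15,3) → FL=S FR=W RL=W RR=S
cmd 5: advance +4 → t=44, phase=(7,19,19,7) → FL=S FR=W RL=W RR=S
cmd 6: advance +6 → t=50, phase=(13,1,1,13) → FL=W FR=S RL=S RR=W
cmd 7: advance +19 → t=69, phase=(8,20,20,8) → FL=S FR=W RL=W RR=S


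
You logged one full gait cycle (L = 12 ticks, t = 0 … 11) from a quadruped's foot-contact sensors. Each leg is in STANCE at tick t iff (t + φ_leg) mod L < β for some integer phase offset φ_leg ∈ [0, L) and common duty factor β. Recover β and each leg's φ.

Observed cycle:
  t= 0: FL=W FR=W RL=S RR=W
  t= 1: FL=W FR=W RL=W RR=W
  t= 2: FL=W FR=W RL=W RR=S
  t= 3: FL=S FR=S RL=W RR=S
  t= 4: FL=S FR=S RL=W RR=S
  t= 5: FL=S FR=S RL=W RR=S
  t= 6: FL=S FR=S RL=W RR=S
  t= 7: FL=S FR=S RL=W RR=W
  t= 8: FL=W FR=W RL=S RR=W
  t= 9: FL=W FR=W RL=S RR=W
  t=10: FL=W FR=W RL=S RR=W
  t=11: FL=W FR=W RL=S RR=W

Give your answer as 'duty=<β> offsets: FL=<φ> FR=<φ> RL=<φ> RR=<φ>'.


duty=5 offsets: FL=9 FR=9 RL=4 RR=10

duty β = stance ticks per leg = 5
FL: stance ticks = 5; W→S at t=3 → φ=9
FR: stance ticks = 5; W→S at t=3 → φ=9
RL: stance ticks = 5; W→S at t=8 → φ=4
RR: stance ticks = 5; W→S at t=2 → φ=10


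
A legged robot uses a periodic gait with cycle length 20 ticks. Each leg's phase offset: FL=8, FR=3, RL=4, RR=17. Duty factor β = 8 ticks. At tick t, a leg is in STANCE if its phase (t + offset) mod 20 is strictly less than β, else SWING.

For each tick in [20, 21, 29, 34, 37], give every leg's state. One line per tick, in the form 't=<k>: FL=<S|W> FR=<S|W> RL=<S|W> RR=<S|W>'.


t=20: FL=W FR=S RL=S RR=W
t=21: FL=W FR=S RL=S RR=W
t=29: FL=W FR=W RL=W RR=S
t=34: FL=S FR=W RL=W RR=W
t=37: FL=S FR=S RL=S RR=W

t=20: phase=(8,3,4,17) vs β=8 → FL=W FR=S RL=S RR=W
t=21: phase=(9,4,5,18) vs β=8 → FL=W FR=S RL=S RR=W
t=29: phase=(17,12,13,6) vs β=8 → FL=W FR=W RL=W RR=S
t=34: phase=(2,17,18,11) vs β=8 → FL=S FR=W RL=W RR=W
t=37: phase=(5,0,1,14) vs β=8 → FL=S FR=S RL=S RR=W


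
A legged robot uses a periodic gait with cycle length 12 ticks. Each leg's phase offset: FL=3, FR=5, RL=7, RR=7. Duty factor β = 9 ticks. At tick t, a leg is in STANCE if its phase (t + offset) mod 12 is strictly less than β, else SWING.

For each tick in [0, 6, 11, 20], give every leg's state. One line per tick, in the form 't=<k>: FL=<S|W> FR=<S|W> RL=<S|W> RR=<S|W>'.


t=0: phase=(3,5,7,7) vs β=9 → FL=S FR=S RL=S RR=S
t=6: phase=(9,11,1,1) vs β=9 → FL=W FR=W RL=S RR=S
t=11: phase=(2,4,6,6) vs β=9 → FL=S FR=S RL=S RR=S
t=20: phase=(11,1,3,3) vs β=9 → FL=W FR=S RL=S RR=S

t=0: FL=S FR=S RL=S RR=S
t=6: FL=W FR=W RL=S RR=S
t=11: FL=S FR=S RL=S RR=S
t=20: FL=W FR=S RL=S RR=S


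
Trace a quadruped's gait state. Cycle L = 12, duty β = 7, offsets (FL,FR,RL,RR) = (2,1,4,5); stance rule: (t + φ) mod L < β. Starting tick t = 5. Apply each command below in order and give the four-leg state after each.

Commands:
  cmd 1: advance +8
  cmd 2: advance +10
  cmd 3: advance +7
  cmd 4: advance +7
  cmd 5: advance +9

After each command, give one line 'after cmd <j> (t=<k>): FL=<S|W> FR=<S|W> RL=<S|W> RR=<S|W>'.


start t=5: FL=W FR=S RL=W RR=W
cmd 1: advance +8 → t=13, phase=(3,2,5,6) → FL=S FR=S RL=S RR=S
cmd 2: advance +10 → t=23, phase=(1,0,3,4) → FL=S FR=S RL=S RR=S
cmd 3: advance +7 → t=30, phase=(8,7,10,11) → FL=W FR=W RL=W RR=W
cmd 4: advance +7 → t=37, phase=(3,2,5,6) → FL=S FR=S RL=S RR=S
cmd 5: advance +9 → t=46, phase=(0,11,2,3) → FL=S FR=W RL=S RR=S

after cmd 1 (t=13): FL=S FR=S RL=S RR=S
after cmd 2 (t=23): FL=S FR=S RL=S RR=S
after cmd 3 (t=30): FL=W FR=W RL=W RR=W
after cmd 4 (t=37): FL=S FR=S RL=S RR=S
after cmd 5 (t=46): FL=S FR=W RL=S RR=S


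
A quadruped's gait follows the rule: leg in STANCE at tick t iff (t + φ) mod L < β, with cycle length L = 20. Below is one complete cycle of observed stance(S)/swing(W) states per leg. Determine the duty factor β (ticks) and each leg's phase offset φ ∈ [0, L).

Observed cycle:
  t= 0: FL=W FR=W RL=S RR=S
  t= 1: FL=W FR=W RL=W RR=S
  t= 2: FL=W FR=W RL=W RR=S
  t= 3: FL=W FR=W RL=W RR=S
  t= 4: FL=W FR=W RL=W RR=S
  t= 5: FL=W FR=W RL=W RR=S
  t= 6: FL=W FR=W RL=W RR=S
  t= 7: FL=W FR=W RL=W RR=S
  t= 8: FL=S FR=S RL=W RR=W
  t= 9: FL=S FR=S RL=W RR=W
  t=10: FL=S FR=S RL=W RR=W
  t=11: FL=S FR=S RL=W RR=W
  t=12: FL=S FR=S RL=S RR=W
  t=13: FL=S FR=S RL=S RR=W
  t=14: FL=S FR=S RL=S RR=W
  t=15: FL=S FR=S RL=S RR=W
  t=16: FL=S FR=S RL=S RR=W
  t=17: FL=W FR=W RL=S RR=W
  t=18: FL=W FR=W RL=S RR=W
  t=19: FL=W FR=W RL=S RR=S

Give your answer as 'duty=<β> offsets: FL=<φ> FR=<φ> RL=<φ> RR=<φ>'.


duty=9 offsets: FL=12 FR=12 RL=8 RR=1

duty β = stance ticks per leg = 9
FL: stance ticks = 9; W→S at t=8 → φ=12
FR: stance ticks = 9; W→S at t=8 → φ=12
RL: stance ticks = 9; W→S at t=12 → φ=8
RR: stance ticks = 9; W→S at t=19 → φ=1


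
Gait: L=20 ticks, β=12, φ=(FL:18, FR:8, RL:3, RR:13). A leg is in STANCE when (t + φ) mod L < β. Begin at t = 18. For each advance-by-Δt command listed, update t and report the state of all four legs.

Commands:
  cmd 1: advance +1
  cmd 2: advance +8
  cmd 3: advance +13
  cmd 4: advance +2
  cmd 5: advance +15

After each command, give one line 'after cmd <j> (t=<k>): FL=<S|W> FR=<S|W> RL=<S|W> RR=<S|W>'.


after cmd 1 (t=19): FL=W FR=S RL=S RR=W
after cmd 2 (t=27): FL=S FR=W RL=S RR=S
after cmd 3 (t=40): FL=W FR=S RL=S RR=W
after cmd 4 (t=42): FL=S FR=S RL=S RR=W
after cmd 5 (t=57): FL=W FR=S RL=S RR=S

start t=18: FL=W FR=S RL=S RR=S
cmd 1: advance +1 → t=19, phase=(17,7,2,12) → FL=W FR=S RL=S RR=W
cmd 2: advance +8 → t=27, phase=(5,15,10,0) → FL=S FR=W RL=S RR=S
cmd 3: advance +13 → t=40, phase=(18,8,3,13) → FL=W FR=S RL=S RR=W
cmd 4: advance +2 → t=42, phase=(0,10,5,15) → FL=S FR=S RL=S RR=W
cmd 5: advance +15 → t=57, phase=(15,5,0,10) → FL=W FR=S RL=S RR=S


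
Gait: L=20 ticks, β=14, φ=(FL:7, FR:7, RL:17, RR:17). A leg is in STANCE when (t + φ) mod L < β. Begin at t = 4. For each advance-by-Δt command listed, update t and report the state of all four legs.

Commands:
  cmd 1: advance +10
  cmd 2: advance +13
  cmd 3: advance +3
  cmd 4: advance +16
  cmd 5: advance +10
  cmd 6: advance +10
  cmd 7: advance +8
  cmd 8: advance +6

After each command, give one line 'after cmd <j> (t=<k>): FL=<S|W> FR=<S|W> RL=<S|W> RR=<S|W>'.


after cmd 1 (t=14): FL=S FR=S RL=S RR=S
after cmd 2 (t=27): FL=W FR=W RL=S RR=S
after cmd 3 (t=30): FL=W FR=W RL=S RR=S
after cmd 4 (t=46): FL=S FR=S RL=S RR=S
after cmd 5 (t=56): FL=S FR=S RL=S RR=S
after cmd 6 (t=66): FL=S FR=S RL=S RR=S
after cmd 7 (t=74): FL=S FR=S RL=S RR=S
after cmd 8 (t=80): FL=S FR=S RL=W RR=W

start t=4: FL=S FR=S RL=S RR=S
cmd 1: advance +10 → t=14, phase=(1,1,11,11) → FL=S FR=S RL=S RR=S
cmd 2: advance +13 → t=27, phase=(14,14,4,4) → FL=W FR=W RL=S RR=S
cmd 3: advance +3 → t=30, phase=(17,17,7,7) → FL=W FR=W RL=S RR=S
cmd 4: advance +16 → t=46, phase=(13,13,3,3) → FL=S FR=S RL=S RR=S
cmd 5: advance +10 → t=56, phase=(3,3,13,13) → FL=S FR=S RL=S RR=S
cmd 6: advance +10 → t=66, phase=(13,13,3,3) → FL=S FR=S RL=S RR=S
cmd 7: advance +8 → t=74, phase=(1,1,11,11) → FL=S FR=S RL=S RR=S
cmd 8: advance +6 → t=80, phase=(7,7,17,17) → FL=S FR=S RL=W RR=W


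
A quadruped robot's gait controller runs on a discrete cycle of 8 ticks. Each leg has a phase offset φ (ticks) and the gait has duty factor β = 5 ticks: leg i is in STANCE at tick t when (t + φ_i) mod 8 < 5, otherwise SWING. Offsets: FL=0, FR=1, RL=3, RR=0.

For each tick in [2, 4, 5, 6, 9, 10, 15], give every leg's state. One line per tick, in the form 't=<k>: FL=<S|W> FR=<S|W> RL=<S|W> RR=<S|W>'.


t=2: FL=S FR=S RL=W RR=S
t=4: FL=S FR=W RL=W RR=S
t=5: FL=W FR=W RL=S RR=W
t=6: FL=W FR=W RL=S RR=W
t=9: FL=S FR=S RL=S RR=S
t=10: FL=S FR=S RL=W RR=S
t=15: FL=W FR=S RL=S RR=W

t=2: phase=(2,3,5,2) vs β=5 → FL=S FR=S RL=W RR=S
t=4: phase=(4,5,7,4) vs β=5 → FL=S FR=W RL=W RR=S
t=5: phase=(5,6,0,5) vs β=5 → FL=W FR=W RL=S RR=W
t=6: phase=(6,7,1,6) vs β=5 → FL=W FR=W RL=S RR=W
t=9: phase=(1,2,4,1) vs β=5 → FL=S FR=S RL=S RR=S
t=10: phase=(2,3,5,2) vs β=5 → FL=S FR=S RL=W RR=S
t=15: phase=(7,0,2,7) vs β=5 → FL=W FR=S RL=S RR=W


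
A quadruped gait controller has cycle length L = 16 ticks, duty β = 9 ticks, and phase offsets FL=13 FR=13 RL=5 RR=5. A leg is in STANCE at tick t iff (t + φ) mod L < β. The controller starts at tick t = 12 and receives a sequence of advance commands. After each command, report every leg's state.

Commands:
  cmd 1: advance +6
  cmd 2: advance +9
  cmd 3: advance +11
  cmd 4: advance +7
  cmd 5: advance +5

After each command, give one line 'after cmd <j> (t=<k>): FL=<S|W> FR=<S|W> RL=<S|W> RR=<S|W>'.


after cmd 1 (t=18): FL=W FR=W RL=S RR=S
after cmd 2 (t=27): FL=S FR=S RL=S RR=S
after cmd 3 (t=38): FL=S FR=S RL=W RR=W
after cmd 4 (t=45): FL=W FR=W RL=S RR=S
after cmd 5 (t=50): FL=W FR=W RL=S RR=S

start t=12: FL=W FR=W RL=S RR=S
cmd 1: advance +6 → t=18, phase=(15,15,7,7) → FL=W FR=W RL=S RR=S
cmd 2: advance +9 → t=27, phase=(8,8,0,0) → FL=S FR=S RL=S RR=S
cmd 3: advance +11 → t=38, phase=(3,3,11,11) → FL=S FR=S RL=W RR=W
cmd 4: advance +7 → t=45, phase=(10,10,2,2) → FL=W FR=W RL=S RR=S
cmd 5: advance +5 → t=50, phase=(15,15,7,7) → FL=W FR=W RL=S RR=S


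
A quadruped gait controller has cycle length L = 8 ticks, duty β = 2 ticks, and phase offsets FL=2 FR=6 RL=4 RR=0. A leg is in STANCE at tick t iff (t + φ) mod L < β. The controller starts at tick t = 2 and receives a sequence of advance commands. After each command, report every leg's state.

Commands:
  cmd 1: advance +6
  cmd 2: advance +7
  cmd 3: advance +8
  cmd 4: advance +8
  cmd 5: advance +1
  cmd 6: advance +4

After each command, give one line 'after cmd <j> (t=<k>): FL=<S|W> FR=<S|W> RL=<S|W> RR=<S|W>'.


start t=2: FL=W FR=S RL=W RR=W
cmd 1: advance +6 → t=8, phase=(2,6,4,0) → FL=W FR=W RL=W RR=S
cmd 2: advance +7 → t=15, phase=(1,5,3,7) → FL=S FR=W RL=W RR=W
cmd 3: advance +8 → t=23, phase=(1,5,3,7) → FL=S FR=W RL=W RR=W
cmd 4: advance +8 → t=31, phase=(1,5,3,7) → FL=S FR=W RL=W RR=W
cmd 5: advance +1 → t=32, phase=(2,6,4,0) → FL=W FR=W RL=W RR=S
cmd 6: advance +4 → t=36, phase=(6,2,0,4) → FL=W FR=W RL=S RR=W

after cmd 1 (t=8): FL=W FR=W RL=W RR=S
after cmd 2 (t=15): FL=S FR=W RL=W RR=W
after cmd 3 (t=23): FL=S FR=W RL=W RR=W
after cmd 4 (t=31): FL=S FR=W RL=W RR=W
after cmd 5 (t=32): FL=W FR=W RL=W RR=S
after cmd 6 (t=36): FL=W FR=W RL=S RR=W


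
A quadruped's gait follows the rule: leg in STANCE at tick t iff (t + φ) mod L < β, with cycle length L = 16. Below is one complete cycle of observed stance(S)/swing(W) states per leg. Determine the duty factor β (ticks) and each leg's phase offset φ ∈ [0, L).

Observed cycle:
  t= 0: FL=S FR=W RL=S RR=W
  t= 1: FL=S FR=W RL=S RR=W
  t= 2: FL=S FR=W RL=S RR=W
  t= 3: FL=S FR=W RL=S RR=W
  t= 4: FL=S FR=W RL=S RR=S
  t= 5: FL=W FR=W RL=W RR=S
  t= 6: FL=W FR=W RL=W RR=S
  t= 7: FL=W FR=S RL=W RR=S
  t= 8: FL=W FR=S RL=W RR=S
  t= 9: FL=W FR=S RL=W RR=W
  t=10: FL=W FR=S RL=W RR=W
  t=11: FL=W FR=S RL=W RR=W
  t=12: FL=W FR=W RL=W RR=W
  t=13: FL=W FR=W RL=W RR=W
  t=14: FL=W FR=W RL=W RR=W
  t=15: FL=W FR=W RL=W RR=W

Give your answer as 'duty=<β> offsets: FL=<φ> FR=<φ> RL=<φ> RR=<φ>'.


duty=5 offsets: FL=0 FR=9 RL=0 RR=12

duty β = stance ticks per leg = 5
FL: stance ticks = 5; W→S at t=0 → φ=0
FR: stance ticks = 5; W→S at t=7 → φ=9
RL: stance ticks = 5; W→S at t=0 → φ=0
RR: stance ticks = 5; W→S at t=4 → φ=12


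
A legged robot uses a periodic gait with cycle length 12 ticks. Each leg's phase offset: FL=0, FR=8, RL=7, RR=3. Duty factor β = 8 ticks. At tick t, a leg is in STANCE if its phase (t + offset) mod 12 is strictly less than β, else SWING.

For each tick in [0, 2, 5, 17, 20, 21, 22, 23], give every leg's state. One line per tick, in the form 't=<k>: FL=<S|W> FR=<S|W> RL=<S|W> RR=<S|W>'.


t=0: phase=(0,8,7,3) vs β=8 → FL=S FR=W RL=S RR=S
t=2: phase=(2,10,9,5) vs β=8 → FL=S FR=W RL=W RR=S
t=5: phase=(5,1,0,8) vs β=8 → FL=S FR=S RL=S RR=W
t=17: phase=(5,1,0,8) vs β=8 → FL=S FR=S RL=S RR=W
t=20: phase=(8,4,3,11) vs β=8 → FL=W FR=S RL=S RR=W
t=21: phase=(9,5,4,0) vs β=8 → FL=W FR=S RL=S RR=S
t=22: phase=(10,6,5,1) vs β=8 → FL=W FR=S RL=S RR=S
t=23: phase=(11,7,6,2) vs β=8 → FL=W FR=S RL=S RR=S

t=0: FL=S FR=W RL=S RR=S
t=2: FL=S FR=W RL=W RR=S
t=5: FL=S FR=S RL=S RR=W
t=17: FL=S FR=S RL=S RR=W
t=20: FL=W FR=S RL=S RR=W
t=21: FL=W FR=S RL=S RR=S
t=22: FL=W FR=S RL=S RR=S
t=23: FL=W FR=S RL=S RR=S


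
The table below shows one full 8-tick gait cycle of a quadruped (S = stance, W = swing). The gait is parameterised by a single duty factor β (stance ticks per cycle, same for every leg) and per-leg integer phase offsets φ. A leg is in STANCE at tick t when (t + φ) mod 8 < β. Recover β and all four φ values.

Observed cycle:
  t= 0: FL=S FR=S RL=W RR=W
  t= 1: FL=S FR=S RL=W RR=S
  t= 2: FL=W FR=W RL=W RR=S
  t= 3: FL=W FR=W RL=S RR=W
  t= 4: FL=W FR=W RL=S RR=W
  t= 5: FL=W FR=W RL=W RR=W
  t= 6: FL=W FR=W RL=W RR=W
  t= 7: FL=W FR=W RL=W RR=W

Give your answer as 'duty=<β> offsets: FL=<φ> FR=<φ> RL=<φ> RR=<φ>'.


duty=2 offsets: FL=0 FR=0 RL=5 RR=7

duty β = stance ticks per leg = 2
FL: stance ticks = 2; W→S at t=0 → φ=0
FR: stance ticks = 2; W→S at t=0 → φ=0
RL: stance ticks = 2; W→S at t=3 → φ=5
RR: stance ticks = 2; W→S at t=1 → φ=7


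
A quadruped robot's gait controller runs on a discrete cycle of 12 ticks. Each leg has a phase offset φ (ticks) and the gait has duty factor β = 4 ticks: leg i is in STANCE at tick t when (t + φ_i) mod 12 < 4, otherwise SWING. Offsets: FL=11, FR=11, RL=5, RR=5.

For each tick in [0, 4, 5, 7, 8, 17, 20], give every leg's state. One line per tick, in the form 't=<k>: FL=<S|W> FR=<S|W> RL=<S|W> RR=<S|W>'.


t=0: FL=W FR=W RL=W RR=W
t=4: FL=S FR=S RL=W RR=W
t=5: FL=W FR=W RL=W RR=W
t=7: FL=W FR=W RL=S RR=S
t=8: FL=W FR=W RL=S RR=S
t=17: FL=W FR=W RL=W RR=W
t=20: FL=W FR=W RL=S RR=S

t=0: phase=(11,11,5,5) vs β=4 → FL=W FR=W RL=W RR=W
t=4: phase=(3,3,9,9) vs β=4 → FL=S FR=S RL=W RR=W
t=5: phase=(4,4,10,10) vs β=4 → FL=W FR=W RL=W RR=W
t=7: phase=(6,6,0,0) vs β=4 → FL=W FR=W RL=S RR=S
t=8: phase=(7,7,1,1) vs β=4 → FL=W FR=W RL=S RR=S
t=17: phase=(4,4,10,10) vs β=4 → FL=W FR=W RL=W RR=W
t=20: phase=(7,7,1,1) vs β=4 → FL=W FR=W RL=S RR=S


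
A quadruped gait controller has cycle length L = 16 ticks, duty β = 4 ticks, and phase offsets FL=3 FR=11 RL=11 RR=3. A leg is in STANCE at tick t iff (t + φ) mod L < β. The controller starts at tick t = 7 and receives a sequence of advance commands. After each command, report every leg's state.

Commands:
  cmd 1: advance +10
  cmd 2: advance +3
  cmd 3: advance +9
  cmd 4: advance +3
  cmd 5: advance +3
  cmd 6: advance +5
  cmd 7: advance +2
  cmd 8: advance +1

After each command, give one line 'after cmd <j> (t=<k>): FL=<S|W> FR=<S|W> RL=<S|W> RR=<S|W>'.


after cmd 1 (t=17): FL=W FR=W RL=W RR=W
after cmd 2 (t=20): FL=W FR=W RL=W RR=W
after cmd 3 (t=29): FL=S FR=W RL=W RR=S
after cmd 4 (t=32): FL=S FR=W RL=W RR=S
after cmd 5 (t=35): FL=W FR=W RL=W RR=W
after cmd 6 (t=40): FL=W FR=S RL=S RR=W
after cmd 7 (t=42): FL=W FR=W RL=W RR=W
after cmd 8 (t=43): FL=W FR=W RL=W RR=W

start t=7: FL=W FR=S RL=S RR=W
cmd 1: advance +10 → t=17, phase=(4,12,12,4) → FL=W FR=W RL=W RR=W
cmd 2: advance +3 → t=20, phase=(7,15,15,7) → FL=W FR=W RL=W RR=W
cmd 3: advance +9 → t=29, phase=(0,8,8,0) → FL=S FR=W RL=W RR=S
cmd 4: advance +3 → t=32, phase=(3,11,11,3) → FL=S FR=W RL=W RR=S
cmd 5: advance +3 → t=35, phase=(6,14,14,6) → FL=W FR=W RL=W RR=W
cmd 6: advance +5 → t=40, phase=(11,3,3,11) → FL=W FR=S RL=S RR=W
cmd 7: advance +2 → t=42, phase=(13,5,5,13) → FL=W FR=W RL=W RR=W
cmd 8: advance +1 → t=43, phase=(14,6,6,14) → FL=W FR=W RL=W RR=W


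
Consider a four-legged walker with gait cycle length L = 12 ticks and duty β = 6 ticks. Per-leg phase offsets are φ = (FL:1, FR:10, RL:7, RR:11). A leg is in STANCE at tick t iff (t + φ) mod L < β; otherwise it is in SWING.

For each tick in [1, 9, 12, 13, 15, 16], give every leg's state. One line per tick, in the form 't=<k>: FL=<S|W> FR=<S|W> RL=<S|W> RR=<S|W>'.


t=1: FL=S FR=W RL=W RR=S
t=9: FL=W FR=W RL=S RR=W
t=12: FL=S FR=W RL=W RR=W
t=13: FL=S FR=W RL=W RR=S
t=15: FL=S FR=S RL=W RR=S
t=16: FL=S FR=S RL=W RR=S

t=1: phase=(2,11,8,0) vs β=6 → FL=S FR=W RL=W RR=S
t=9: phase=(10,7,4,8) vs β=6 → FL=W FR=W RL=S RR=W
t=12: phase=(1,10,7,11) vs β=6 → FL=S FR=W RL=W RR=W
t=13: phase=(2,11,8,0) vs β=6 → FL=S FR=W RL=W RR=S
t=15: phase=(4,1,10,2) vs β=6 → FL=S FR=S RL=W RR=S
t=16: phase=(5,2,11,3) vs β=6 → FL=S FR=S RL=W RR=S


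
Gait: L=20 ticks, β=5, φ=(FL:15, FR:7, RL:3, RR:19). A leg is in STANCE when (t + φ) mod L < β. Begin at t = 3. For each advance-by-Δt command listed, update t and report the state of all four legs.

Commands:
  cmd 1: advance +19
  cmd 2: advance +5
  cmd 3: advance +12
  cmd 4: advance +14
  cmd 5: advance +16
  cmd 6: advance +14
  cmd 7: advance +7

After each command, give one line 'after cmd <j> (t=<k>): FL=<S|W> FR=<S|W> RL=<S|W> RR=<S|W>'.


start t=3: FL=W FR=W RL=W RR=S
cmd 1: advance +19 → t=22, phase=(17,9,5,1) → FL=W FR=W RL=W RR=S
cmd 2: advance +5 → t=27, phase=(2,14,10,6) → FL=S FR=W RL=W RR=W
cmd 3: advance +12 → t=39, phase=(14,6,2,18) → FL=W FR=W RL=S RR=W
cmd 4: advance +14 → t=53, phase=(8,0,16,12) → FL=W FR=S RL=W RR=W
cmd 5: advance +16 → t=69, phase=(4,16,12,8) → FL=S FR=W RL=W RR=W
cmd 6: advance +14 → t=83, phase=(18,10,6,2) → FL=W FR=W RL=W RR=S
cmd 7: advance +7 → t=90, phase=(5,17,13,9) → FL=W FR=W RL=W RR=W

after cmd 1 (t=22): FL=W FR=W RL=W RR=S
after cmd 2 (t=27): FL=S FR=W RL=W RR=W
after cmd 3 (t=39): FL=W FR=W RL=S RR=W
after cmd 4 (t=53): FL=W FR=S RL=W RR=W
after cmd 5 (t=69): FL=S FR=W RL=W RR=W
after cmd 6 (t=83): FL=W FR=W RL=W RR=S
after cmd 7 (t=90): FL=W FR=W RL=W RR=W


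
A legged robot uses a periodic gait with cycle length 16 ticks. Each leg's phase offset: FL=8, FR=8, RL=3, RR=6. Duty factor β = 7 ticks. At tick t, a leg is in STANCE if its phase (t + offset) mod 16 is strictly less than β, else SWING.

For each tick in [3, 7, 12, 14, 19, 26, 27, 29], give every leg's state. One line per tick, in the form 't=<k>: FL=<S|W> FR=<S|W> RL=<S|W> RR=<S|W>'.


t=3: FL=W FR=W RL=S RR=W
t=7: FL=W FR=W RL=W RR=W
t=12: FL=S FR=S RL=W RR=S
t=14: FL=S FR=S RL=S RR=S
t=19: FL=W FR=W RL=S RR=W
t=26: FL=S FR=S RL=W RR=S
t=27: FL=S FR=S RL=W RR=S
t=29: FL=S FR=S RL=S RR=S

t=3: phase=(11,11,6,9) vs β=7 → FL=W FR=W RL=S RR=W
t=7: phase=(15,15,10,13) vs β=7 → FL=W FR=W RL=W RR=W
t=12: phase=(4,4,15,2) vs β=7 → FL=S FR=S RL=W RR=S
t=14: phase=(6,6,1,4) vs β=7 → FL=S FR=S RL=S RR=S
t=19: phase=(11,11,6,9) vs β=7 → FL=W FR=W RL=S RR=W
t=26: phase=(2,2,13,0) vs β=7 → FL=S FR=S RL=W RR=S
t=27: phase=(3,3,14,1) vs β=7 → FL=S FR=S RL=W RR=S
t=29: phase=(5,5,0,3) vs β=7 → FL=S FR=S RL=S RR=S


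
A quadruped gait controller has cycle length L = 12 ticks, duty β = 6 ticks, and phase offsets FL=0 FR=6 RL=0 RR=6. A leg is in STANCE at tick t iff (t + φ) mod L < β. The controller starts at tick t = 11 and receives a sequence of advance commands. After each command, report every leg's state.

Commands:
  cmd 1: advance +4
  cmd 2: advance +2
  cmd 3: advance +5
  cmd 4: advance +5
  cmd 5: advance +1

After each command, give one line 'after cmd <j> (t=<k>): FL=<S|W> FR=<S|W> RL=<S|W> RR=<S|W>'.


after cmd 1 (t=15): FL=S FR=W RL=S RR=W
after cmd 2 (t=17): FL=S FR=W RL=S RR=W
after cmd 3 (t=22): FL=W FR=S RL=W RR=S
after cmd 4 (t=27): FL=S FR=W RL=S RR=W
after cmd 5 (t=28): FL=S FR=W RL=S RR=W

start t=11: FL=W FR=S RL=W RR=S
cmd 1: advance +4 → t=15, phase=(3,9,3,9) → FL=S FR=W RL=S RR=W
cmd 2: advance +2 → t=17, phase=(5,11,5,11) → FL=S FR=W RL=S RR=W
cmd 3: advance +5 → t=22, phase=(10,4,10,4) → FL=W FR=S RL=W RR=S
cmd 4: advance +5 → t=27, phase=(3,9,3,9) → FL=S FR=W RL=S RR=W
cmd 5: advance +1 → t=28, phase=(4,10,4,10) → FL=S FR=W RL=S RR=W


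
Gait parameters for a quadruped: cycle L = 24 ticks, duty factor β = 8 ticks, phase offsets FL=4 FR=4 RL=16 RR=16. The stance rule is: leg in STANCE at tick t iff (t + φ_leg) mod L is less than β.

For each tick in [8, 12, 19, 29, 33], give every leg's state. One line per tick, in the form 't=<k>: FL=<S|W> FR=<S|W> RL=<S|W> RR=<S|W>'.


t=8: FL=W FR=W RL=S RR=S
t=12: FL=W FR=W RL=S RR=S
t=19: FL=W FR=W RL=W RR=W
t=29: FL=W FR=W RL=W RR=W
t=33: FL=W FR=W RL=S RR=S

t=8: phase=(12,12,0,0) vs β=8 → FL=W FR=W RL=S RR=S
t=12: phase=(16,16,4,4) vs β=8 → FL=W FR=W RL=S RR=S
t=19: phase=(23,23,11,11) vs β=8 → FL=W FR=W RL=W RR=W
t=29: phase=(9,9,21,21) vs β=8 → FL=W FR=W RL=W RR=W
t=33: phase=(13,13,1,1) vs β=8 → FL=W FR=W RL=S RR=S


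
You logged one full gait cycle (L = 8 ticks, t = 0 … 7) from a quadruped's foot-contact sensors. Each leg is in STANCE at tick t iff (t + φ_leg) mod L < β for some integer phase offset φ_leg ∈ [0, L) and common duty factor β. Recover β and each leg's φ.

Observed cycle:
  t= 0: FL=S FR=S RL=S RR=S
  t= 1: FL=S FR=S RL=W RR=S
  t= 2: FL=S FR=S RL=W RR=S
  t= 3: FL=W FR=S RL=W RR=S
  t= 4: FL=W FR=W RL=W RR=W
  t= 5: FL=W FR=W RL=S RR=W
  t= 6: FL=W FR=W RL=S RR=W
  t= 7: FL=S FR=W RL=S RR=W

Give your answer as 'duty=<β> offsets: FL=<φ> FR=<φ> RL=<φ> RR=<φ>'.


duty β = stance ticks per leg = 4
FL: stance ticks = 4; W→S at t=7 → φ=1
FR: stance ticks = 4; W→S at t=0 → φ=0
RL: stance ticks = 4; W→S at t=5 → φ=3
RR: stance ticks = 4; W→S at t=0 → φ=0

duty=4 offsets: FL=1 FR=0 RL=3 RR=0


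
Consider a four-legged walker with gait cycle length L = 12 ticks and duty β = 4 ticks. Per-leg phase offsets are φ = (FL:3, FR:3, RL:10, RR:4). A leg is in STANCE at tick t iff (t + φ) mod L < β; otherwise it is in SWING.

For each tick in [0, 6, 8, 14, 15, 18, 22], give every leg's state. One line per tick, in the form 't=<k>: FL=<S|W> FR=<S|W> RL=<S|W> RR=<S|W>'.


t=0: FL=S FR=S RL=W RR=W
t=6: FL=W FR=W RL=W RR=W
t=8: FL=W FR=W RL=W RR=S
t=14: FL=W FR=W RL=S RR=W
t=15: FL=W FR=W RL=S RR=W
t=18: FL=W FR=W RL=W RR=W
t=22: FL=S FR=S RL=W RR=S

t=0: phase=(3,3,10,4) vs β=4 → FL=S FR=S RL=W RR=W
t=6: phase=(9,9,4,10) vs β=4 → FL=W FR=W RL=W RR=W
t=8: phase=(11,11,6,0) vs β=4 → FL=W FR=W RL=W RR=S
t=14: phase=(5,5,0,6) vs β=4 → FL=W FR=W RL=S RR=W
t=15: phase=(6,6,1,7) vs β=4 → FL=W FR=W RL=S RR=W
t=18: phase=(9,9,4,10) vs β=4 → FL=W FR=W RL=W RR=W
t=22: phase=(1,1,8,2) vs β=4 → FL=S FR=S RL=W RR=S


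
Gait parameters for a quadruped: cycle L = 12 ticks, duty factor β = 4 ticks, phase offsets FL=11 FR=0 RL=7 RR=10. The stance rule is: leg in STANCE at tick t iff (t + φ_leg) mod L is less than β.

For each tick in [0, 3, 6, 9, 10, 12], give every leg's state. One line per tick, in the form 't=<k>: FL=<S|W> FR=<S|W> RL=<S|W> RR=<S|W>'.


t=0: FL=W FR=S RL=W RR=W
t=3: FL=S FR=S RL=W RR=S
t=6: FL=W FR=W RL=S RR=W
t=9: FL=W FR=W RL=W RR=W
t=10: FL=W FR=W RL=W RR=W
t=12: FL=W FR=S RL=W RR=W

t=0: phase=(11,0,7,10) vs β=4 → FL=W FR=S RL=W RR=W
t=3: phase=(2,3,10,1) vs β=4 → FL=S FR=S RL=W RR=S
t=6: phase=(5,6,1,4) vs β=4 → FL=W FR=W RL=S RR=W
t=9: phase=(8,9,4,7) vs β=4 → FL=W FR=W RL=W RR=W
t=10: phase=(9,10,5,8) vs β=4 → FL=W FR=W RL=W RR=W
t=12: phase=(11,0,7,10) vs β=4 → FL=W FR=S RL=W RR=W


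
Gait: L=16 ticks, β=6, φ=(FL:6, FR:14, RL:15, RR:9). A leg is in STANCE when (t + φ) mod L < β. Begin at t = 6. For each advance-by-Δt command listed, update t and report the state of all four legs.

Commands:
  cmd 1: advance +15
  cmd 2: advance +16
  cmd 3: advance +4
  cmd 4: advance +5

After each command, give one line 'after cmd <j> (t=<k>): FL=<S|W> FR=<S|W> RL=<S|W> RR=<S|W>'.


start t=6: FL=W FR=S RL=S RR=W
cmd 1: advance +15 → t=21, phase=(11,3,4,14) → FL=W FR=S RL=S RR=W
cmd 2: advance +16 → t=37, phase=(11,3,4,14) → FL=W FR=S RL=S RR=W
cmd 3: advance +4 → t=41, phase=(15,7,8,2) → FL=W FR=W RL=W RR=S
cmd 4: advance +5 → t=46, phase=(4,12,13,7) → FL=S FR=W RL=W RR=W

after cmd 1 (t=21): FL=W FR=S RL=S RR=W
after cmd 2 (t=37): FL=W FR=S RL=S RR=W
after cmd 3 (t=41): FL=W FR=W RL=W RR=S
after cmd 4 (t=46): FL=S FR=W RL=W RR=W


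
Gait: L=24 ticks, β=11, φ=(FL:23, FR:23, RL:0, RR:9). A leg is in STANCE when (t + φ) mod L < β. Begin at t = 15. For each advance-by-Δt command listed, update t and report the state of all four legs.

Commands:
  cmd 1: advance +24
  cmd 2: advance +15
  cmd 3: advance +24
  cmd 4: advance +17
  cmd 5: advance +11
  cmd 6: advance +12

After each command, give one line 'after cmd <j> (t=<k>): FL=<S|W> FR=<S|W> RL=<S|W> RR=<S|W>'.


after cmd 1 (t=39): FL=W FR=W RL=W RR=S
after cmd 2 (t=54): FL=S FR=S RL=S RR=W
after cmd 3 (t=78): FL=S FR=S RL=S RR=W
after cmd 4 (t=95): FL=W FR=W RL=W RR=S
after cmd 5 (t=106): FL=S FR=S RL=S RR=W
after cmd 6 (t=118): FL=W FR=W RL=W RR=S

start t=15: FL=W FR=W RL=W RR=S
cmd 1: advance +24 → t=39, phase=(14,14,15,0) → FL=W FR=W RL=W RR=S
cmd 2: advance +15 → t=54, phase=(5,5,6,15) → FL=S FR=S RL=S RR=W
cmd 3: advance +24 → t=78, phase=(5,5,6,15) → FL=S FR=S RL=S RR=W
cmd 4: advance +17 → t=95, phase=(22,22,23,8) → FL=W FR=W RL=W RR=S
cmd 5: advance +11 → t=106, phase=(9,9,10,19) → FL=S FR=S RL=S RR=W
cmd 6: advance +12 → t=118, phase=(21,21,22,7) → FL=W FR=W RL=W RR=S


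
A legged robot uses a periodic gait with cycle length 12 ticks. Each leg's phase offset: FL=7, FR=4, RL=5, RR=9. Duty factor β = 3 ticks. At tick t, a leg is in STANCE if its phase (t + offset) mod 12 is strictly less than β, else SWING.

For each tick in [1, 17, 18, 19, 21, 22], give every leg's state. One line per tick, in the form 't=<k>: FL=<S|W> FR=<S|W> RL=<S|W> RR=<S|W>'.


t=1: FL=W FR=W RL=W RR=W
t=17: FL=S FR=W RL=W RR=S
t=18: FL=S FR=W RL=W RR=W
t=19: FL=S FR=W RL=S RR=W
t=21: FL=W FR=S RL=S RR=W
t=22: FL=W FR=S RL=W RR=W

t=1: phase=(8,5,6,10) vs β=3 → FL=W FR=W RL=W RR=W
t=17: phase=(0,9,10,2) vs β=3 → FL=S FR=W RL=W RR=S
t=18: phase=(1,10,11,3) vs β=3 → FL=S FR=W RL=W RR=W
t=19: phase=(2,11,0,4) vs β=3 → FL=S FR=W RL=S RR=W
t=21: phase=(4,1,2,6) vs β=3 → FL=W FR=S RL=S RR=W
t=22: phase=(5,2,3,7) vs β=3 → FL=W FR=S RL=W RR=W


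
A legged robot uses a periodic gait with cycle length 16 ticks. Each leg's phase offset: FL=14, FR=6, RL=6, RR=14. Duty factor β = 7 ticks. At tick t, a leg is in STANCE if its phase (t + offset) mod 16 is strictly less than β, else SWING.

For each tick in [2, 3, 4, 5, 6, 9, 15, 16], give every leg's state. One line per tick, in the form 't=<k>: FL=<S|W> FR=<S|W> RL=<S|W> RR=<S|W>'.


t=2: phase=(0,8,8,0) vs β=7 → FL=S FR=W RL=W RR=S
t=3: phase=(1,9,9,1) vs β=7 → FL=S FR=W RL=W RR=S
t=4: phase=(2,10,10,2) vs β=7 → FL=S FR=W RL=W RR=S
t=5: phase=(3,11,11,3) vs β=7 → FL=S FR=W RL=W RR=S
t=6: phase=(4,12,12,4) vs β=7 → FL=S FR=W RL=W RR=S
t=9: phase=(7,15,15,7) vs β=7 → FL=W FR=W RL=W RR=W
t=15: phase=(13,5,5,13) vs β=7 → FL=W FR=S RL=S RR=W
t=16: phase=(14,6,6,14) vs β=7 → FL=W FR=S RL=S RR=W

t=2: FL=S FR=W RL=W RR=S
t=3: FL=S FR=W RL=W RR=S
t=4: FL=S FR=W RL=W RR=S
t=5: FL=S FR=W RL=W RR=S
t=6: FL=S FR=W RL=W RR=S
t=9: FL=W FR=W RL=W RR=W
t=15: FL=W FR=S RL=S RR=W
t=16: FL=W FR=S RL=S RR=W


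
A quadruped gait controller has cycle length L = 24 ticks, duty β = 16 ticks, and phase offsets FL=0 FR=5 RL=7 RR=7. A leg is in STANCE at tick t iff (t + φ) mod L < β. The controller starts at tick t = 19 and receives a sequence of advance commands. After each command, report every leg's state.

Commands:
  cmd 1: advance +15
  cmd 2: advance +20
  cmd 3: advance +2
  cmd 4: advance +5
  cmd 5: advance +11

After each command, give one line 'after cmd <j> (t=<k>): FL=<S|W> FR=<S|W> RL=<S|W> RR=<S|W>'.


start t=19: FL=W FR=S RL=S RR=S
cmd 1: advance +15 → t=34, phase=(10,15,17,17) → FL=S FR=S RL=W RR=W
cmd 2: advance +20 → t=54, phase=(6,11,13,13) → FL=S FR=S RL=S RR=S
cmd 3: advance +2 → t=56, phase=(8,13,15,15) → FL=S FR=S RL=S RR=S
cmd 4: advance +5 → t=61, phase=(13,18,20,20) → FL=S FR=W RL=W RR=W
cmd 5: advance +11 → t=72, phase=(0,5,7,7) → FL=S FR=S RL=S RR=S

after cmd 1 (t=34): FL=S FR=S RL=W RR=W
after cmd 2 (t=54): FL=S FR=S RL=S RR=S
after cmd 3 (t=56): FL=S FR=S RL=S RR=S
after cmd 4 (t=61): FL=S FR=W RL=W RR=W
after cmd 5 (t=72): FL=S FR=S RL=S RR=S


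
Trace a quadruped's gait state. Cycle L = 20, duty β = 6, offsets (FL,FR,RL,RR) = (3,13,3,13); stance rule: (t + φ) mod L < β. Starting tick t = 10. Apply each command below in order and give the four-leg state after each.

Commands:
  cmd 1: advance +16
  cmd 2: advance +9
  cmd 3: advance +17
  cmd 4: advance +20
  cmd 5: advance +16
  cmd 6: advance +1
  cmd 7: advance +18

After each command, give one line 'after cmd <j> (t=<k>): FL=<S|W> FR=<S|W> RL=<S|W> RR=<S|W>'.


start t=10: FL=W FR=S RL=W RR=S
cmd 1: advance +16 → t=26, phase=(9,19,9,19) → FL=W FR=W RL=W RR=W
cmd 2: advance +9 → t=35, phase=(18,8,18,8) → FL=W FR=W RL=W RR=W
cmd 3: advance +17 → t=52, phase=(15,5,15,5) → FL=W FR=S RL=W RR=S
cmd 4: advance +20 → t=72, phase=(15,5,15,5) → FL=W FR=S RL=W RR=S
cmd 5: advance +16 → t=88, phase=(11,1,11,1) → FL=W FR=S RL=W RR=S
cmd 6: advance +1 → t=89, phase=(12,2,12,2) → FL=W FR=S RL=W RR=S
cmd 7: advance +18 → t=107, phase=(10,0,10,0) → FL=W FR=S RL=W RR=S

after cmd 1 (t=26): FL=W FR=W RL=W RR=W
after cmd 2 (t=35): FL=W FR=W RL=W RR=W
after cmd 3 (t=52): FL=W FR=S RL=W RR=S
after cmd 4 (t=72): FL=W FR=S RL=W RR=S
after cmd 5 (t=88): FL=W FR=S RL=W RR=S
after cmd 6 (t=89): FL=W FR=S RL=W RR=S
after cmd 7 (t=107): FL=W FR=S RL=W RR=S


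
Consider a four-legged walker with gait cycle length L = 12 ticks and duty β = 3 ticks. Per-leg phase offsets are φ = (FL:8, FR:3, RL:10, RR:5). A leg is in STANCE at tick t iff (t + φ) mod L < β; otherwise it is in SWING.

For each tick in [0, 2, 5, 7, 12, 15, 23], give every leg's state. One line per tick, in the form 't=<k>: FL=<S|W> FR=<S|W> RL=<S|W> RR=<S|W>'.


t=0: FL=W FR=W RL=W RR=W
t=2: FL=W FR=W RL=S RR=W
t=5: FL=S FR=W RL=W RR=W
t=7: FL=W FR=W RL=W RR=S
t=12: FL=W FR=W RL=W RR=W
t=15: FL=W FR=W RL=S RR=W
t=23: FL=W FR=S RL=W RR=W

t=0: phase=(8,3,10,5) vs β=3 → FL=W FR=W RL=W RR=W
t=2: phase=(10,5,0,7) vs β=3 → FL=W FR=W RL=S RR=W
t=5: phase=(1,8,3,10) vs β=3 → FL=S FR=W RL=W RR=W
t=7: phase=(3,10,5,0) vs β=3 → FL=W FR=W RL=W RR=S
t=12: phase=(8,3,10,5) vs β=3 → FL=W FR=W RL=W RR=W
t=15: phase=(11,6,1,8) vs β=3 → FL=W FR=W RL=S RR=W
t=23: phase=(7,2,9,4) vs β=3 → FL=W FR=S RL=W RR=W


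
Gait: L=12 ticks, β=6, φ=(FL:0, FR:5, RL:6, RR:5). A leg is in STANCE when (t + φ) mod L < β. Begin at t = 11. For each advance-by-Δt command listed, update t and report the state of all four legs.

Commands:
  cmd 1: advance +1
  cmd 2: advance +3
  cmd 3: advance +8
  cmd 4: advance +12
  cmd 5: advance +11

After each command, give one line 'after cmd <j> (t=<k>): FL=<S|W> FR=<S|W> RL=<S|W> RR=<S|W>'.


start t=11: FL=W FR=S RL=S RR=S
cmd 1: advance +1 → t=12, phase=(0,5,6,5) → FL=S FR=S RL=W RR=S
cmd 2: advance +3 → t=15, phase=(3,8,9,8) → FL=S FR=W RL=W RR=W
cmd 3: advance +8 → t=23, phase=(11,4,5,4) → FL=W FR=S RL=S RR=S
cmd 4: advance +12 → t=35, phase=(11,4,5,4) → FL=W FR=S RL=S RR=S
cmd 5: advance +11 → t=46, phase=(10,3,4,3) → FL=W FR=S RL=S RR=S

after cmd 1 (t=12): FL=S FR=S RL=W RR=S
after cmd 2 (t=15): FL=S FR=W RL=W RR=W
after cmd 3 (t=23): FL=W FR=S RL=S RR=S
after cmd 4 (t=35): FL=W FR=S RL=S RR=S
after cmd 5 (t=46): FL=W FR=S RL=S RR=S


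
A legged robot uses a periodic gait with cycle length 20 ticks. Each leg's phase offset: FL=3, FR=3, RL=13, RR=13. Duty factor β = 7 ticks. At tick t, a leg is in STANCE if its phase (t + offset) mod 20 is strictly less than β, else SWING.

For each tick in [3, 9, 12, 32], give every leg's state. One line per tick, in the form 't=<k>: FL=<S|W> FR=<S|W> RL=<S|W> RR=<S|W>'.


t=3: phase=(6,6,16,16) vs β=7 → FL=S FR=S RL=W RR=W
t=9: phase=(12,12,2,2) vs β=7 → FL=W FR=W RL=S RR=S
t=12: phase=(15,15,5,5) vs β=7 → FL=W FR=W RL=S RR=S
t=32: phase=(15,15,5,5) vs β=7 → FL=W FR=W RL=S RR=S

t=3: FL=S FR=S RL=W RR=W
t=9: FL=W FR=W RL=S RR=S
t=12: FL=W FR=W RL=S RR=S
t=32: FL=W FR=W RL=S RR=S


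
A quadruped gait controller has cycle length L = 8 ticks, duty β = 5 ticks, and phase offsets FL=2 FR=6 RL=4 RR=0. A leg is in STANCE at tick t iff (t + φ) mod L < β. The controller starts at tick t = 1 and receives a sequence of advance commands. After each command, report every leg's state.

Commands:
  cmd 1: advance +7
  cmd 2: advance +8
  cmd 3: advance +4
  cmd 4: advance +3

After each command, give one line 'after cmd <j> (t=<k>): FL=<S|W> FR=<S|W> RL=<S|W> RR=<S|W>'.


after cmd 1 (t=8): FL=S FR=W RL=S RR=S
after cmd 2 (t=16): FL=S FR=W RL=S RR=S
after cmd 3 (t=20): FL=W FR=S RL=S RR=S
after cmd 4 (t=23): FL=S FR=W RL=S RR=W

start t=1: FL=S FR=W RL=W RR=S
cmd 1: advance +7 → t=8, phase=(2,6,4,0) → FL=S FR=W RL=S RR=S
cmd 2: advance +8 → t=16, phase=(2,6,4,0) → FL=S FR=W RL=S RR=S
cmd 3: advance +4 → t=20, phase=(6,2,0,4) → FL=W FR=S RL=S RR=S
cmd 4: advance +3 → t=23, phase=(1,5,3,7) → FL=S FR=W RL=S RR=W


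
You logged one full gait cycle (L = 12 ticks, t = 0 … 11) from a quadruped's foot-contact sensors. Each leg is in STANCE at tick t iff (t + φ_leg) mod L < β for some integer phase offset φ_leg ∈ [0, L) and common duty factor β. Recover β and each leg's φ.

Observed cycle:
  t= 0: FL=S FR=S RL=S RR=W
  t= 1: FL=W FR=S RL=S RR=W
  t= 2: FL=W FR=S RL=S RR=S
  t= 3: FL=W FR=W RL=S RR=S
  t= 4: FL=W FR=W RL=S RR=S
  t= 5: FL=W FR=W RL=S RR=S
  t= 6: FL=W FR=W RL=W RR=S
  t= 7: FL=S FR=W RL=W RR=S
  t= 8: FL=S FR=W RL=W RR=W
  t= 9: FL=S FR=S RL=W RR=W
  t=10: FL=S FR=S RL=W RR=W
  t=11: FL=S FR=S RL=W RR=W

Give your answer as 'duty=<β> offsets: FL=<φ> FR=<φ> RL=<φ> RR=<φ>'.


duty β = stance ticks per leg = 6
FL: stance ticks = 6; W→S at t=7 → φ=5
FR: stance ticks = 6; W→S at t=9 → φ=3
RL: stance ticks = 6; W→S at t=0 → φ=0
RR: stance ticks = 6; W→S at t=2 → φ=10

duty=6 offsets: FL=5 FR=3 RL=0 RR=10


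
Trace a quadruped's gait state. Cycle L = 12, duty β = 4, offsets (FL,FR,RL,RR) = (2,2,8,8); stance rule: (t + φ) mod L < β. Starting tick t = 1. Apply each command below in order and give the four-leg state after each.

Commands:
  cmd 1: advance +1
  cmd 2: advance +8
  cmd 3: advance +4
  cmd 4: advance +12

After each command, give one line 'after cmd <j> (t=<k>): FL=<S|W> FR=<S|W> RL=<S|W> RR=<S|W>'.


start t=1: FL=S FR=S RL=W RR=W
cmd 1: advance +1 → t=2, phase=(4,4,10,10) → FL=W FR=W RL=W RR=W
cmd 2: advance +8 → t=10, phase=(0,0,6,6) → FL=S FR=S RL=W RR=W
cmd 3: advance +4 → t=14, phase=(4,4,10,10) → FL=W FR=W RL=W RR=W
cmd 4: advance +12 → t=26, phase=(4,4,10,10) → FL=W FR=W RL=W RR=W

after cmd 1 (t=2): FL=W FR=W RL=W RR=W
after cmd 2 (t=10): FL=S FR=S RL=W RR=W
after cmd 3 (t=14): FL=W FR=W RL=W RR=W
after cmd 4 (t=26): FL=W FR=W RL=W RR=W


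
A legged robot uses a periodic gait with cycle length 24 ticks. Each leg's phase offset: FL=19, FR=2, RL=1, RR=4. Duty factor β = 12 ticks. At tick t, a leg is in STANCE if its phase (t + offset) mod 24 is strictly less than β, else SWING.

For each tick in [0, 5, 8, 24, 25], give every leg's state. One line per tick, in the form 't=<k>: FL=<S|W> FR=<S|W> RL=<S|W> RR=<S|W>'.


t=0: phase=(19,2,1,4) vs β=12 → FL=W FR=S RL=S RR=S
t=5: phase=(0,7,6,9) vs β=12 → FL=S FR=S RL=S RR=S
t=8: phase=(3,10,9,12) vs β=12 → FL=S FR=S RL=S RR=W
t=24: phase=(19,2,1,4) vs β=12 → FL=W FR=S RL=S RR=S
t=25: phase=(20,3,2,5) vs β=12 → FL=W FR=S RL=S RR=S

t=0: FL=W FR=S RL=S RR=S
t=5: FL=S FR=S RL=S RR=S
t=8: FL=S FR=S RL=S RR=W
t=24: FL=W FR=S RL=S RR=S
t=25: FL=W FR=S RL=S RR=S


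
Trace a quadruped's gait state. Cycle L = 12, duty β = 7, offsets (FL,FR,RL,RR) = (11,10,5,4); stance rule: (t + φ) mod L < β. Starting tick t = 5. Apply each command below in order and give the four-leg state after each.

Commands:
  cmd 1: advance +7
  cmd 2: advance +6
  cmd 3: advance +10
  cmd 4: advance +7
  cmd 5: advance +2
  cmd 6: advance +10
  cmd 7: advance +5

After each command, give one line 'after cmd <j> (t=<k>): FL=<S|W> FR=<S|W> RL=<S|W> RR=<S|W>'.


after cmd 1 (t=12): FL=W FR=W RL=S RR=S
after cmd 2 (t=18): FL=S FR=S RL=W RR=W
after cmd 3 (t=28): FL=S FR=S RL=W RR=W
after cmd 4 (t=35): FL=W FR=W RL=S RR=S
after cmd 5 (t=37): FL=S FR=W RL=S RR=S
after cmd 6 (t=47): FL=W FR=W RL=S RR=S
after cmd 7 (t=52): FL=S FR=S RL=W RR=W

start t=5: FL=S FR=S RL=W RR=W
cmd 1: advance +7 → t=12, phase=(11,10,5,4) → FL=W FR=W RL=S RR=S
cmd 2: advance +6 → t=18, phase=(5,4,11,10) → FL=S FR=S RL=W RR=W
cmd 3: advance +10 → t=28, phase=(3,2,9,8) → FL=S FR=S RL=W RR=W
cmd 4: advance +7 → t=35, phase=(10,9,4,3) → FL=W FR=W RL=S RR=S
cmd 5: advance +2 → t=37, phase=(0,11,6,5) → FL=S FR=W RL=S RR=S
cmd 6: advance +10 → t=47, phase=(10,9,4,3) → FL=W FR=W RL=S RR=S
cmd 7: advance +5 → t=52, phase=(3,2,9,8) → FL=S FR=S RL=W RR=W


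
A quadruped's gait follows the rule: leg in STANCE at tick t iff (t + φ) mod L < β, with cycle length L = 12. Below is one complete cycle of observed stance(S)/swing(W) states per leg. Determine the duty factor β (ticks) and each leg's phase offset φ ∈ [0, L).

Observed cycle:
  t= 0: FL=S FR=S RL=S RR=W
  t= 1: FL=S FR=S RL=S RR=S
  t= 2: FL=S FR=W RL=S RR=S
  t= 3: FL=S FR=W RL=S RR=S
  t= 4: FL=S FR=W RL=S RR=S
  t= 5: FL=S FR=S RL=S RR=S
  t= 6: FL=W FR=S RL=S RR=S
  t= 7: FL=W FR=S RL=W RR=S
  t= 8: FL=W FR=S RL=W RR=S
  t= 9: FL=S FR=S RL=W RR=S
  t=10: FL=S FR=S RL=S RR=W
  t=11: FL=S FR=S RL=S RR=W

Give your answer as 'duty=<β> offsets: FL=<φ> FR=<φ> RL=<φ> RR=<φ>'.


duty β = stance ticks per leg = 9
FL: stance ticks = 9; W→S at t=9 → φ=3
FR: stance ticks = 9; W→S at t=5 → φ=7
RL: stance ticks = 9; W→S at t=10 → φ=2
RR: stance ticks = 9; W→S at t=1 → φ=11

duty=9 offsets: FL=3 FR=7 RL=2 RR=11


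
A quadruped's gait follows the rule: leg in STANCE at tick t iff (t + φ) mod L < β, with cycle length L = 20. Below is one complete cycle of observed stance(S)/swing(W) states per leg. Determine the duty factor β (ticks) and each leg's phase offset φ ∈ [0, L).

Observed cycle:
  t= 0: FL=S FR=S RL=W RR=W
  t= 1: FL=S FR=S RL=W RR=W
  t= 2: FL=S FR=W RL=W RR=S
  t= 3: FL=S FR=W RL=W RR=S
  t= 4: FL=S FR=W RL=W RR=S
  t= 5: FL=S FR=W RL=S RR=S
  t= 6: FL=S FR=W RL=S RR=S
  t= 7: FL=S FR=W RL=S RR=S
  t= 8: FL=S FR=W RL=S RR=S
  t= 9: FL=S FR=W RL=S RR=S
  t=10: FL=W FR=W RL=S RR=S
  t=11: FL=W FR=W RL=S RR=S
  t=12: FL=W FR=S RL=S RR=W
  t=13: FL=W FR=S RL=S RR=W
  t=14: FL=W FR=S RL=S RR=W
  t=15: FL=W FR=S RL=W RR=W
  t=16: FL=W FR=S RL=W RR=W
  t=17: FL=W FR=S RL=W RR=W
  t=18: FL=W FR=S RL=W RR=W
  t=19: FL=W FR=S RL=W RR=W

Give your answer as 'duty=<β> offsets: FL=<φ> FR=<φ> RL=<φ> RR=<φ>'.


duty β = stance ticks per leg = 10
FL: stance ticks = 10; W→S at t=0 → φ=0
FR: stance ticks = 10; W→S at t=12 → φ=8
RL: stance ticks = 10; W→S at t=5 → φ=15
RR: stance ticks = 10; W→S at t=2 → φ=18

duty=10 offsets: FL=0 FR=8 RL=15 RR=18
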